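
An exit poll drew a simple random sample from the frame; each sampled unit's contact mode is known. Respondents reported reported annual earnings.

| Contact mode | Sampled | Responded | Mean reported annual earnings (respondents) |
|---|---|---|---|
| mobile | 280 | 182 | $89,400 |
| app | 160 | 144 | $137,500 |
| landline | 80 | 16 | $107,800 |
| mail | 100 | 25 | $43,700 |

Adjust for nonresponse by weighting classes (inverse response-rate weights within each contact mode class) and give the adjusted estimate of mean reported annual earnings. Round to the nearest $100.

$96,800

Class response rates: mobile 182/280 = 65%, app 144/160 = 90%, landline 16/80 = 20%, mail 25/100 = 25%.
Inverse-response-rate weighting restores each class to its sampled count, so class totals weight by n_sampled:
  mobile: 280 × 89,400 = 25,032,000
  app: 160 × 137,500 = 22,000,000
  landline: 80 × 107,800 = 8,624,000
  mail: 100 × 43,700 = 4,370,000
Adjusted estimate = 60,026,000 / 620 = 96816.1 → $96,800.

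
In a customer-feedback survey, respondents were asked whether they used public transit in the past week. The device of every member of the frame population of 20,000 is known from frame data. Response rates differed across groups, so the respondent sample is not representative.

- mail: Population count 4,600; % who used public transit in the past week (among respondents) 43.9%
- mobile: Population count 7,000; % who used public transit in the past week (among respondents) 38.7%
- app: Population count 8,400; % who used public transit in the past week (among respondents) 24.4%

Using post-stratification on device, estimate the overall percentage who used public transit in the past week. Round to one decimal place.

Each cell contributes population-share × respondent value:
  mail: (4,600/20,000) × 43.9 = 10.097
  mobile: (7,000/20,000) × 38.7 = 13.545
  app: (8,400/20,000) × 24.4 = 10.248
Post-stratified estimate = 33.89 → 33.9%.

33.9%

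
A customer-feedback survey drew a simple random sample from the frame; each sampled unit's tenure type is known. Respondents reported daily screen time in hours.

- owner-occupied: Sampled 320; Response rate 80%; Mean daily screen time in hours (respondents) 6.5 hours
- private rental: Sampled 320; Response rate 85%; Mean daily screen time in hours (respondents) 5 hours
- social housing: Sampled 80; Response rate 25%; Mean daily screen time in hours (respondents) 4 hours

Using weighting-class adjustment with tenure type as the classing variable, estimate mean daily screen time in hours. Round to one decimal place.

5.6

Weighting each respondent by the inverse class response rate inflates each class back to its sampled size, so the class weight is n_sampled:
  owner-occupied: 320 × 6.5 = 2080
  private rental: 320 × 5 = 1600
  social housing: 80 × 4 = 320
Adjusted estimate = 4000 / 720 = 5.55556 → 5.6.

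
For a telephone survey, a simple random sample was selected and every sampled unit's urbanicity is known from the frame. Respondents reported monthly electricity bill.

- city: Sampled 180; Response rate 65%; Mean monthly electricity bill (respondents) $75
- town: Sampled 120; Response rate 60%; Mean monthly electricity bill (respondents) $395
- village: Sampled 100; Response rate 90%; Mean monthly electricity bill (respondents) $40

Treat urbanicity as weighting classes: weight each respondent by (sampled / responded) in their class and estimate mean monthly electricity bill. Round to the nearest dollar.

$162

Each respondent's weight = sampled/responded in their class; summing within a class gives n_sampled, so:
  city: 180 × 75 = 13,500
  town: 120 × 395 = 47,400
  village: 100 × 40 = 4000
Adjusted estimate = 64,900 / 400 = 162.25 → $162.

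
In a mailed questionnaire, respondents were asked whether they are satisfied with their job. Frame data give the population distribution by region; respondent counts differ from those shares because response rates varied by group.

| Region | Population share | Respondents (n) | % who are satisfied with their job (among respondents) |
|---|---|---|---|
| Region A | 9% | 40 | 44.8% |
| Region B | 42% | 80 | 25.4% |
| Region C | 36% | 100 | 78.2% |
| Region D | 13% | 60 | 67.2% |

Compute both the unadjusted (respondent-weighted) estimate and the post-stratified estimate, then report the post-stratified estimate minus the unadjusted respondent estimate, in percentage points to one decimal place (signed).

Without adjustment, the pooled respondent share is:
  (40/280)×44.8 + (80/280)×25.4 + (100/280)×78.2 + (60/280)×67.2 = 55.9857%
Post-stratifying to population shares instead:
  0.09×44.8 + 0.42×25.4 + 0.36×78.2 + 0.13×67.2 = 51.588%
Difference = 51.588 − 55.9857 = -4.3977 pp.

-4.4 percentage points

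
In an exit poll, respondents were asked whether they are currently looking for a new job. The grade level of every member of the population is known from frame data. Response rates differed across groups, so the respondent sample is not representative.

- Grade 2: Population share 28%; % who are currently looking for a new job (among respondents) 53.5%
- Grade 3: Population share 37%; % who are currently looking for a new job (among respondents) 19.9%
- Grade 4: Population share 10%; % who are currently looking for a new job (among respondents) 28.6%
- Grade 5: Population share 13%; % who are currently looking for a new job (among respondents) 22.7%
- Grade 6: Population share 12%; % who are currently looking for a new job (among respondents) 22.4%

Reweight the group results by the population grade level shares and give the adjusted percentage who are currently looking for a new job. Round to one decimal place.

30.8%

Reweight to the known grade level distribution:
  Grade 2: 0.28 × 53.5 = 14.98
  Grade 3: 0.37 × 19.9 = 7.363
  Grade 4: 0.1 × 28.6 = 2.86
  Grade 5: 0.13 × 22.7 = 2.951
  Grade 6: 0.12 × 22.4 = 2.688
Post-stratified estimate = 30.842 → 30.8%.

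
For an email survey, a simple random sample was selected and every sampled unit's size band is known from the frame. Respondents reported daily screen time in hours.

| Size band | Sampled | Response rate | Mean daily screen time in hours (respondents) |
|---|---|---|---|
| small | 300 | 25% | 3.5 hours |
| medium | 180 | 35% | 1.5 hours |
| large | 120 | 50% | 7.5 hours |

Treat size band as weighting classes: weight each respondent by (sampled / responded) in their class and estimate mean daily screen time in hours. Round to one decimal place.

Weighting each respondent by the inverse class response rate inflates each class back to its sampled size, so the class weight is n_sampled:
  small: 300 × 3.5 = 1050
  medium: 180 × 1.5 = 270
  large: 120 × 7.5 = 900
Adjusted estimate = 2220 / 600 = 3.7 → 3.7.

3.7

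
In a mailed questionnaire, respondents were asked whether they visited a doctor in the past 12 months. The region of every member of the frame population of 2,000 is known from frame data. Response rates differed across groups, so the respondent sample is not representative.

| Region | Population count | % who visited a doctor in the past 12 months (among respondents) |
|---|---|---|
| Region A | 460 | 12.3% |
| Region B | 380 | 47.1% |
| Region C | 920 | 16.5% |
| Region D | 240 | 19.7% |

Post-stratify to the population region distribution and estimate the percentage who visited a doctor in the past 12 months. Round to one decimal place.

Post-stratification weights by population share, not respondent share:
  Region A: (460/2,000) × 12.3 = 2.829
  Region B: (380/2,000) × 47.1 = 8.949
  Region C: (920/2,000) × 16.5 = 7.59
  Region D: (240/2,000) × 19.7 = 2.364
Post-stratified estimate = 21.732 → 21.7%.

21.7%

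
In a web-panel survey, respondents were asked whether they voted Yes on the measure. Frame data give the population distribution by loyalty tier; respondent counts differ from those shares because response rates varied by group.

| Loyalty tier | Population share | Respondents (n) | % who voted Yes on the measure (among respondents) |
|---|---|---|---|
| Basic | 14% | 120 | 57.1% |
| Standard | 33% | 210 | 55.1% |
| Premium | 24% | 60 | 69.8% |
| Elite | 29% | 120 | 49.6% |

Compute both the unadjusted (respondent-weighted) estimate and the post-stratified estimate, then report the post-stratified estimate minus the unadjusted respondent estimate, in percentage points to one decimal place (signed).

Unadjusted (pooled respondent) estimate weights by respondent counts:
  (120/510)×57.1 + (210/510)×55.1 + (60/510)×69.8 + (120/510)×49.6 = 56.0059%
Post-stratifying to population shares instead:
  0.14×57.1 + 0.33×55.1 + 0.24×69.8 + 0.29×49.6 = 57.313%
Difference = 57.313 − 56.0059 = 1.3071 pp.

+1.3 percentage points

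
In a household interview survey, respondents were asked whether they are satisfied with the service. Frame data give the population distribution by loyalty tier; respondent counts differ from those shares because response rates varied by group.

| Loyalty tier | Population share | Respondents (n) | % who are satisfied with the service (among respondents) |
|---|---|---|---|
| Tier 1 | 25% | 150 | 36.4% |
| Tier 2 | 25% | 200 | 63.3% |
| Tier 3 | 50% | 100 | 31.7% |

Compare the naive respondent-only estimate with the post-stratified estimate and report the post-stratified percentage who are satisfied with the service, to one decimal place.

40.8%

Unadjusted (pooled respondent) estimate weights by respondent counts:
  (150/450)×36.4 + (200/450)×63.3 + (100/450)×31.7 = 47.3111%
Post-stratifying to population shares instead:
  0.25×36.4 + 0.25×63.3 + 0.5×31.7 = 40.775%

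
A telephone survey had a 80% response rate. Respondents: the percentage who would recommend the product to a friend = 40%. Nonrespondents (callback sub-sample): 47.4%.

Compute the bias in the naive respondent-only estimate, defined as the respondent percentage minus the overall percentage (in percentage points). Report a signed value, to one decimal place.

-1.5 percentage points

Nonresponse fraction = 1 − 0.8 = 0.2.
Bias = (nonresponse fraction) × (respondent percentage − nonrespondent percentage)
     = 0.2 × (40 − 47.4) = 0.2 × -7.4 = -1.48.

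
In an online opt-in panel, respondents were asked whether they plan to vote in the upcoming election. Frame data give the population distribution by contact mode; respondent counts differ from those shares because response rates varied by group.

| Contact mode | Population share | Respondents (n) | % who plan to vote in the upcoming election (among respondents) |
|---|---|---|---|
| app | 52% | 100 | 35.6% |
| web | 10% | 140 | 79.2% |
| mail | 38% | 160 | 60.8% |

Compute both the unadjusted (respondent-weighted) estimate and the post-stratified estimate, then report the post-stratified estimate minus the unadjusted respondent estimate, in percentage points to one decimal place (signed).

Naive respondent-only estimate (weights = respondent counts):
  (100/400)×35.6 + (140/400)×79.2 + (160/400)×60.8 = 60.94%
Post-stratifying to population shares instead:
  0.52×35.6 + 0.1×79.2 + 0.38×60.8 = 49.536%
Difference = 49.536 − 60.94 = -11.404 pp.

-11.4 percentage points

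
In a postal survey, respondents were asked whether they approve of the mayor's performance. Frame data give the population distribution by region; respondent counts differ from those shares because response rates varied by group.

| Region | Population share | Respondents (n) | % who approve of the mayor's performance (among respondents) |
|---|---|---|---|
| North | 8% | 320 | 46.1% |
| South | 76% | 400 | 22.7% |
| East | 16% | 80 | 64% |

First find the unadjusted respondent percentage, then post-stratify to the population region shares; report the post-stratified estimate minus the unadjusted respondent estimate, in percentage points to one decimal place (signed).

Naive respondent-only estimate (weights = respondent counts):
  (320/800)×46.1 + (400/800)×22.7 + (80/800)×64 = 36.19%
Post-stratified estimate weights by population shares:
  0.08×46.1 + 0.76×22.7 + 0.16×64 = 31.18%
Difference = 31.18 − 36.19 = -5.01 pp.

-5.0 percentage points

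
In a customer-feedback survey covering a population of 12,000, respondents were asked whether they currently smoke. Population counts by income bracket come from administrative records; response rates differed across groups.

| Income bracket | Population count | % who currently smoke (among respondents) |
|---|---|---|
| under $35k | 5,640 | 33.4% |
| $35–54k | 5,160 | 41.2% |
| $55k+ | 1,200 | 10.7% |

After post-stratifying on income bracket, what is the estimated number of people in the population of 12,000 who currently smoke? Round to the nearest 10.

Apply each group's respondent rate to its population count:
  under $35k: 5,640 × 33.4% = 1883.76
  $35–54k: 5,160 × 41.2% = 2125.92
  $55k+: 1,200 × 10.7% = 128.4
Estimated total = 4138.08 → 4,140.

4,140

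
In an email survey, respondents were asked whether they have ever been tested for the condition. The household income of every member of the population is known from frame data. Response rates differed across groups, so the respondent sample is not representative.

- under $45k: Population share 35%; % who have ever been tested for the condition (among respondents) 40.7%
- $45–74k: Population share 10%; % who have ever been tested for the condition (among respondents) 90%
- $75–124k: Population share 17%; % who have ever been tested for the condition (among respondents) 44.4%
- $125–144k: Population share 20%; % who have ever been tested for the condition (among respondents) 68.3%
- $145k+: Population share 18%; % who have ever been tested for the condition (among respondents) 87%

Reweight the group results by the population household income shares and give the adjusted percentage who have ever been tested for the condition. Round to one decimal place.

Each cell contributes population-share × respondent value:
  under $45k: 0.35 × 40.7 = 14.245
  $45–74k: 0.1 × 90 = 9
  $75–124k: 0.17 × 44.4 = 7.548
  $125–144k: 0.2 × 68.3 = 13.66
  $145k+: 0.18 × 87 = 15.66
Post-stratified estimate = 60.113 → 60.1%.

60.1%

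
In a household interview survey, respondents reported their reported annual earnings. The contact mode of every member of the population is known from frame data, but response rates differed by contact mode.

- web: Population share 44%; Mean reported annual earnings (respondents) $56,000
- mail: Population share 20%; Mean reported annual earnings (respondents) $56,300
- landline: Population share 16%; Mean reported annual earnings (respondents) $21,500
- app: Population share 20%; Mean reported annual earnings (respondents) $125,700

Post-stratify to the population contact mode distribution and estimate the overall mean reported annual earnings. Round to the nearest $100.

Reweight to the known contact mode distribution:
  web: 0.44 × 56,000 = 24,640
  mail: 0.2 × 56,300 = 11,260
  landline: 0.16 × 21,500 = 3440
  app: 0.2 × 125,700 = 25,140
Post-stratified estimate = 64,480 → $64,500.

$64,500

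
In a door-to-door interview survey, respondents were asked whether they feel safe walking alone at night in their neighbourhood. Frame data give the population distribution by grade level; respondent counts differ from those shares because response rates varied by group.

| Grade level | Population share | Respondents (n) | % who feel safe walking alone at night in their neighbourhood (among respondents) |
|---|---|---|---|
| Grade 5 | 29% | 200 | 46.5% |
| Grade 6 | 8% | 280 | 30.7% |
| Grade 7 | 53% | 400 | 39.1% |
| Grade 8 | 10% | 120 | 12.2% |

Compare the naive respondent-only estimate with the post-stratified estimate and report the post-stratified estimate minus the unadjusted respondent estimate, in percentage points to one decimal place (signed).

Unadjusted (pooled respondent) estimate weights by respondent counts:
  (200/1000)×46.5 + (280/1000)×30.7 + (400/1000)×39.1 + (120/1000)×12.2 = 35%
Reweighting by population grade level shares:
  0.29×46.5 + 0.08×30.7 + 0.53×39.1 + 0.1×12.2 = 37.884%
Difference = 37.884 − 35 = 2.884 pp.

+2.9 percentage points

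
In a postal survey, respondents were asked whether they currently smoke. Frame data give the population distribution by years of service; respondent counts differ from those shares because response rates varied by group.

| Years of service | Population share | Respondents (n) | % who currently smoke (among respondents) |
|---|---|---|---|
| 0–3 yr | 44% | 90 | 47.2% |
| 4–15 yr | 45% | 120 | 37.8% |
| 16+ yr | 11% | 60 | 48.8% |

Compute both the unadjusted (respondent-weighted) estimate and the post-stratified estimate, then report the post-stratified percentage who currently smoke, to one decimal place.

43.1%

Unadjusted (pooled respondent) estimate weights by respondent counts:
  (90/270)×47.2 + (120/270)×37.8 + (60/270)×48.8 = 43.3778%
Reweighting by population years of service shares:
  0.44×47.2 + 0.45×37.8 + 0.11×48.8 = 43.146%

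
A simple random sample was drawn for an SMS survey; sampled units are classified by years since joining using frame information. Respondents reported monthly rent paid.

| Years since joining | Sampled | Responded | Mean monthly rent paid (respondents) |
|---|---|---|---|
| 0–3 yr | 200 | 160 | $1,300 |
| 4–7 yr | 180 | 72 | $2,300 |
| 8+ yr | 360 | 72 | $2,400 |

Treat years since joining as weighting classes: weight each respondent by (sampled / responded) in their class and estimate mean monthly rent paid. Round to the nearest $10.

Class response rates: 0–3 yr 160/200 = 80%, 4–7 yr 72/180 = 40%, 8+ yr 72/360 = 20%.
With weight = n_sampled/n_responded per class, the weighted class total is n_sampled:
  0–3 yr: 200 × 1300 = 260,000
  4–7 yr: 180 × 2300 = 414,000
  8+ yr: 360 × 2400 = 864,000
Adjusted estimate = 1,538,000 / 740 = 2078.38 → $2,080.

$2,080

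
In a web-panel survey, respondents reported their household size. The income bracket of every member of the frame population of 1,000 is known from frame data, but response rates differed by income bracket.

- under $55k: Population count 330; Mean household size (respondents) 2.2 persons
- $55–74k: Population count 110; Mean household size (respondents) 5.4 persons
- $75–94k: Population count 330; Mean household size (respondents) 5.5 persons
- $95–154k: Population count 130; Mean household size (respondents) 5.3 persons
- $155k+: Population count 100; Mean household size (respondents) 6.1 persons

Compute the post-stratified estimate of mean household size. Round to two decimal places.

Post-stratification weights by population share, not respondent share:
  under $55k: (330/1,000) × 2.2 = 0.726
  $55–74k: (110/1,000) × 5.4 = 0.594
  $75–94k: (330/1,000) × 5.5 = 1.815
  $95–154k: (130/1,000) × 5.3 = 0.689
  $155k+: (100/1,000) × 6.1 = 0.61
Post-stratified estimate = 4.434 → 4.43.

4.43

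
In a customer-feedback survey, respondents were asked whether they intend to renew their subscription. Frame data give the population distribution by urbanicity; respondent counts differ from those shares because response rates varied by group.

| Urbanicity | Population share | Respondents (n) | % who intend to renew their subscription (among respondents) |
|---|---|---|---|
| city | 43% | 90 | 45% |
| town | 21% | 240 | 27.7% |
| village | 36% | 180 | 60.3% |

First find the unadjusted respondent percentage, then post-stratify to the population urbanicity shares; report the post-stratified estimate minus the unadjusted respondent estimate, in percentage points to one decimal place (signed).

+4.6 percentage points

Unadjusted (pooled respondent) estimate weights by respondent counts:
  (90/510)×45 + (240/510)×27.7 + (180/510)×60.3 = 42.2588%
Post-stratifying to population shares instead:
  0.43×45 + 0.21×27.7 + 0.36×60.3 = 46.875%
Difference = 46.875 − 42.2588 = 4.6162 pp.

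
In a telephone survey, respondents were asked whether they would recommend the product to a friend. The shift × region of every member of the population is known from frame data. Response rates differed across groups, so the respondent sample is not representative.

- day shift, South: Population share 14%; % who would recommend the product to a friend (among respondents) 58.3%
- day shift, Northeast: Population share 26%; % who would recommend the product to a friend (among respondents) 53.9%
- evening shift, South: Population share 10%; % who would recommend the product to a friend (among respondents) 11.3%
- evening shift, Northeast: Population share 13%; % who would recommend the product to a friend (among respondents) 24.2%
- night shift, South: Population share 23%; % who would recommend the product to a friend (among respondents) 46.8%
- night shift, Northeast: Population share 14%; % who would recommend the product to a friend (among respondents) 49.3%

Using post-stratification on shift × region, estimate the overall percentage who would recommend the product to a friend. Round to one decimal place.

Post-stratification weights by population share, not respondent share:
  day shift, South: 0.14 × 58.3 = 8.162
  day shift, Northeast: 0.26 × 53.9 = 14.014
  evening shift, South: 0.1 × 11.3 = 1.13
  evening shift, Northeast: 0.13 × 24.2 = 3.146
  night shift, South: 0.23 × 46.8 = 10.764
  night shift, Northeast: 0.14 × 49.3 = 6.902
Post-stratified estimate = 44.118 → 44.1%.

44.1%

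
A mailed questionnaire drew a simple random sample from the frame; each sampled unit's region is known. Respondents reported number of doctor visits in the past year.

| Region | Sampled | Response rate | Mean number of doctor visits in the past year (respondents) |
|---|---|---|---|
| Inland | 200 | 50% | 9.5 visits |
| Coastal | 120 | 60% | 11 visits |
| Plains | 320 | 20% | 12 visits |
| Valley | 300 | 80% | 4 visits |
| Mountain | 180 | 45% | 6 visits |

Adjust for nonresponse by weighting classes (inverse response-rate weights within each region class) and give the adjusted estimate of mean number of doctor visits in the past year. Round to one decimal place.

8.3

Weighting each respondent by the inverse class response rate inflates each class back to its sampled size, so the class weight is n_sampled:
  Inland: 200 × 9.5 = 1900
  Coastal: 120 × 11 = 1320
  Plains: 320 × 12 = 3840
  Valley: 300 × 4 = 1200
  Mountain: 180 × 6 = 1080
Adjusted estimate = 9340 / 1,120 = 8.33929 → 8.3.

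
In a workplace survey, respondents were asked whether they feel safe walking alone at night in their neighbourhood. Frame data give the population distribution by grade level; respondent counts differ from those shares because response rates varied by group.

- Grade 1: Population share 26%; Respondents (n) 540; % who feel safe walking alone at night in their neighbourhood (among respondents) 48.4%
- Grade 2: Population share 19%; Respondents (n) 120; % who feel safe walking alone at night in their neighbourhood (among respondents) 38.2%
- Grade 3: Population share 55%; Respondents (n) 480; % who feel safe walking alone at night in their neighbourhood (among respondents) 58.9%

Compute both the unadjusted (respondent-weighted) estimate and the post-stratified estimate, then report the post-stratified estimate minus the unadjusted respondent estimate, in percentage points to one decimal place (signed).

+0.5 percentage points

Unadjusted (pooled respondent) estimate weights by respondent counts:
  (540/1140)×48.4 + (120/1140)×38.2 + (480/1140)×58.9 = 51.7474%
Reweighting by population grade level shares:
  0.26×48.4 + 0.19×38.2 + 0.55×58.9 = 52.237%
Difference = 52.237 − 51.7474 = 0.4896 pp.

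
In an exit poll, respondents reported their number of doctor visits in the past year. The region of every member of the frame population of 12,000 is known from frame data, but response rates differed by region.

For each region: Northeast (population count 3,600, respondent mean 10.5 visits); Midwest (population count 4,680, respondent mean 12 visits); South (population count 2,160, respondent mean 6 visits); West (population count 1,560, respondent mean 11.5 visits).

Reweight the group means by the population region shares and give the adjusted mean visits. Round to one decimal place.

10.4

Each cell contributes population-share × respondent value:
  Northeast: (3,600/12,000) × 10.5 = 3.15
  Midwest: (4,680/12,000) × 12 = 4.68
  South: (2,160/12,000) × 6 = 1.08
  West: (1,560/12,000) × 11.5 = 1.495
Post-stratified estimate = 10.405 → 10.4.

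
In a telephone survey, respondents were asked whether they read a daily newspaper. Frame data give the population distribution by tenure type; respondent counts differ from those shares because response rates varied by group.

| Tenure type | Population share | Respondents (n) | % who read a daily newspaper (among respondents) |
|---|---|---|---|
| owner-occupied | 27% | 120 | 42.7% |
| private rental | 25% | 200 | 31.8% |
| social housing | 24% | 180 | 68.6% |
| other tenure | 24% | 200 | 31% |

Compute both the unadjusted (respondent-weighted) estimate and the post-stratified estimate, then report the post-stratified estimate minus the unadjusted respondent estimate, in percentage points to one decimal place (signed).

Unadjusted (pooled respondent) estimate weights by respondent counts:
  (120/700)×42.7 + (200/700)×31.8 + (180/700)×68.6 + (200/700)×31 = 42.9029%
Post-stratifying to population shares instead:
  0.27×42.7 + 0.25×31.8 + 0.24×68.6 + 0.24×31 = 43.383%
Difference = 43.383 − 42.9029 = 0.4801 pp.

+0.5 percentage points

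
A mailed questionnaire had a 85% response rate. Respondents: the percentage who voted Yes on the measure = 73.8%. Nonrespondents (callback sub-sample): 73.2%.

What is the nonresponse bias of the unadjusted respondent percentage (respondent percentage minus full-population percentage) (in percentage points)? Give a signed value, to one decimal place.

+0.1 percentage points

Nonresponse fraction = 1 − 0.85 = 0.15.
Bias = (nonresponse fraction) × (respondent percentage − nonrespondent percentage)
     = 0.15 × (73.8 − 73.2) = 0.15 × 0.6 = 0.09.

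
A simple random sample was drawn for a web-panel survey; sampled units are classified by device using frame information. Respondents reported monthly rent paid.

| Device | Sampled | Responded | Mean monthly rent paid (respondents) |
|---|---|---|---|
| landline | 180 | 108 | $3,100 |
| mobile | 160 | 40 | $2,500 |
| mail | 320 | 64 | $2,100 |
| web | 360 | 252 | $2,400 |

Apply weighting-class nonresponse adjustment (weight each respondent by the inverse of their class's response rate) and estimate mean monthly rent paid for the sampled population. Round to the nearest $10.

$2,450

Response rates by class: landline 108/180 = 60%, mobile 40/160 = 25%, mail 64/320 = 20%, web 252/360 = 70%.
With weight = n_sampled/n_responded per class, the weighted class total is n_sampled:
  landline: 180 × 3100 = 558,000
  mobile: 160 × 2500 = 400,000
  mail: 320 × 2100 = 672,000
  web: 360 × 2400 = 864,000
Adjusted estimate = 2,494,000 / 1,020 = 2445.1 → $2,450.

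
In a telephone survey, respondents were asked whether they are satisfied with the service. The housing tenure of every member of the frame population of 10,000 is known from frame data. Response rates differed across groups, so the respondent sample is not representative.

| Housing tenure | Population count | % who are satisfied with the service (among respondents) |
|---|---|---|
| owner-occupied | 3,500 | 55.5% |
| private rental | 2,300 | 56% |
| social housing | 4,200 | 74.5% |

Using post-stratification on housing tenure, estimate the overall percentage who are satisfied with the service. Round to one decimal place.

Post-stratification weights by population share, not respondent share:
  owner-occupied: (3,500/10,000) × 55.5 = 19.425
  private rental: (2,300/10,000) × 56 = 12.88
  social housing: (4,200/10,000) × 74.5 = 31.29
Post-stratified estimate = 63.595 → 63.6%.

63.6%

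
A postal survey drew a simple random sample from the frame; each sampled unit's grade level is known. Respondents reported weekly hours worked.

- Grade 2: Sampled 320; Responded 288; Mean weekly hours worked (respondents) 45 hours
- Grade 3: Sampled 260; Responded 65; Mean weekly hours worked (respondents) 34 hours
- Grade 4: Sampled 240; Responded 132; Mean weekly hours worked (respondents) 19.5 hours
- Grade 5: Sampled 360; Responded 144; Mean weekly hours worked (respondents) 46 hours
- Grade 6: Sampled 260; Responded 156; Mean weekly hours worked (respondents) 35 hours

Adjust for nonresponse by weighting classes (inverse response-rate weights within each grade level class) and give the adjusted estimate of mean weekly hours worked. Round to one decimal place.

Class response rates: Grade 2 288/320 = 90%, Grade 3 65/260 = 25%, Grade 4 132/240 = 55%, Grade 5 144/360 = 40%, Grade 6 156/260 = 60%.
Inverse-response-rate weighting restores each class to its sampled count, so class totals weight by n_sampled:
  Grade 2: 320 × 45 = 14,400
  Grade 3: 260 × 34 = 8840
  Grade 4: 240 × 19.5 = 4680
  Grade 5: 360 × 46 = 16,560
  Grade 6: 260 × 35 = 9100
Adjusted estimate = 53,580 / 1,440 = 37.2083 → 37.2.

37.2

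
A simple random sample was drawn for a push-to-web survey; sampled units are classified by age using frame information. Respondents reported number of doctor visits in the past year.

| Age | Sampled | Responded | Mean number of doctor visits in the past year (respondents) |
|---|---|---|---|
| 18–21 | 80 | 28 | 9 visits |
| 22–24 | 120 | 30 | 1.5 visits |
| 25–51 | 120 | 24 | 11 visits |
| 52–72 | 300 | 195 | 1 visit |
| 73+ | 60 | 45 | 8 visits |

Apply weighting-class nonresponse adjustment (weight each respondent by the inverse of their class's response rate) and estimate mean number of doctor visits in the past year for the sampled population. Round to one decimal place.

Class response rates: 18–21 28/80 = 35%, 22–24 30/120 = 25%, 25–51 24/120 = 20%, 52–72 195/300 = 65%, 73+ 45/60 = 75%.
Inverse-response-rate weighting restores each class to its sampled count, so class totals weight by n_sampled:
  18–21: 80 × 9 = 720
  22–24: 120 × 1.5 = 180
  25–51: 120 × 11 = 1320
  52–72: 300 × 1 = 300
  73+: 60 × 8 = 480
Adjusted estimate = 3000 / 680 = 4.41176 → 4.4.

4.4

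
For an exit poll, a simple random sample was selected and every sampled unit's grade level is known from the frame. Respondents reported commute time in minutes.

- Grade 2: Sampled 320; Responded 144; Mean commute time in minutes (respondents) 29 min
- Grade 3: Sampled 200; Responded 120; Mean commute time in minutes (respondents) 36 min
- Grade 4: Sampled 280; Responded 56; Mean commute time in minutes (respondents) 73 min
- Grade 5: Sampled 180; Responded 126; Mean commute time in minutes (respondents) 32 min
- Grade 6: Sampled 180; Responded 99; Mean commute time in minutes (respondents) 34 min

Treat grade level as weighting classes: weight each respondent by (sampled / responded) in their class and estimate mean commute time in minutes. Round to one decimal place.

Response rates by class: Grade 2 144/320 = 45%, Grade 3 120/200 = 60%, Grade 4 56/280 = 20%, Grade 5 126/180 = 70%, Grade 6 99/180 = 55%.
Weighting each respondent by the inverse class response rate inflates each class back to its sampled size, so the class weight is n_sampled:
  Grade 2: 320 × 29 = 9280
  Grade 3: 200 × 36 = 7200
  Grade 4: 280 × 73 = 20,440
  Grade 5: 180 × 32 = 5760
  Grade 6: 180 × 34 = 6120
Adjusted estimate = 48,800 / 1,160 = 42.069 → 42.1.

42.1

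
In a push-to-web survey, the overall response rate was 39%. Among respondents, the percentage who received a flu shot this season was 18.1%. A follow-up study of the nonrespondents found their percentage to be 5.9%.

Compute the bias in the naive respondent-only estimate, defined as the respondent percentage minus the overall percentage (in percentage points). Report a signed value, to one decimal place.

Nonresponse fraction = 1 − 0.39 = 0.61.
Bias = (nonresponse fraction) × (respondent percentage − nonrespondent percentage)
     = 0.61 × (18.1 − 5.9) = 0.61 × 12.2 = 7.442.

+7.4 percentage points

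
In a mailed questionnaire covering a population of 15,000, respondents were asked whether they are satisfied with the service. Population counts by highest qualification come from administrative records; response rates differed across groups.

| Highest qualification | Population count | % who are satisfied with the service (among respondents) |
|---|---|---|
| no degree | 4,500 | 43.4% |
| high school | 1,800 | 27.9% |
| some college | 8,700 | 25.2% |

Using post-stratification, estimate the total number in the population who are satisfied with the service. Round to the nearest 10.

4,650

Apply each group's respondent rate to its population count:
  no degree: 4,500 × 43.4% = 1953
  high school: 1,800 × 27.9% = 502.2
  some college: 8,700 × 25.2% = 2192.4
Estimated total = 4647.6 → 4,650.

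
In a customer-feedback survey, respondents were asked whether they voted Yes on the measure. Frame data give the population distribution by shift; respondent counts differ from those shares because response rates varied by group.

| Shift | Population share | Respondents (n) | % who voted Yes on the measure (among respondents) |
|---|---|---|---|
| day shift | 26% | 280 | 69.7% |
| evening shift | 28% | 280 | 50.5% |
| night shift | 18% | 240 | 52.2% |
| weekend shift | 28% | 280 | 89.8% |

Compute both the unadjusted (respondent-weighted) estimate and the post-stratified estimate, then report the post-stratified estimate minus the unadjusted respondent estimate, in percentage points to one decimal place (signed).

+0.8 percentage points

Naive respondent-only estimate (weights = respondent counts):
  (280/1080)×69.7 + (280/1080)×50.5 + (240/1080)×52.2 + (280/1080)×89.8 = 66.0444%
Post-stratified estimate weights by population shares:
  0.26×69.7 + 0.28×50.5 + 0.18×52.2 + 0.28×89.8 = 66.802%
Difference = 66.802 − 66.0444 = 0.7576 pp.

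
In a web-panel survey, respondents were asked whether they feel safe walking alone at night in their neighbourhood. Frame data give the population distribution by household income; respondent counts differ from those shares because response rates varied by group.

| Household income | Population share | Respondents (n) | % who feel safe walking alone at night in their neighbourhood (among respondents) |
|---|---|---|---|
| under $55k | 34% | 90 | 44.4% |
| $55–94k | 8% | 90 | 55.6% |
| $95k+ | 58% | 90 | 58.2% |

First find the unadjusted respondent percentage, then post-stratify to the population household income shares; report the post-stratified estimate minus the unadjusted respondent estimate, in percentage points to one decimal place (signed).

Naive respondent-only estimate (weights = respondent counts):
  (90/270)×44.4 + (90/270)×55.6 + (90/270)×58.2 = 52.7333%
Reweighting by population household income shares:
  0.34×44.4 + 0.08×55.6 + 0.58×58.2 = 53.3%
Difference = 53.3 − 52.7333 = 0.5667 pp.

+0.6 percentage points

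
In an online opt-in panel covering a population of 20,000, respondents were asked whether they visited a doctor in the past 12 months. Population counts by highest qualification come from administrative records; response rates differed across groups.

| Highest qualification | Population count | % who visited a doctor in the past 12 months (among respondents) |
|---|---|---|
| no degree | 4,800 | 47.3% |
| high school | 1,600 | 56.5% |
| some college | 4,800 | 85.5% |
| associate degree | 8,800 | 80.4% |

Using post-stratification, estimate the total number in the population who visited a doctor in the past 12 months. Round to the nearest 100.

14,400

Each cell contributes its population count × the respondent rate:
  no degree: 4,800 × 47.3% = 2270.4
  high school: 1,600 × 56.5% = 904
  some college: 4,800 × 85.5% = 4104
  associate degree: 8,800 × 80.4% = 7075.2
Estimated total = 14353.6 → 14,400.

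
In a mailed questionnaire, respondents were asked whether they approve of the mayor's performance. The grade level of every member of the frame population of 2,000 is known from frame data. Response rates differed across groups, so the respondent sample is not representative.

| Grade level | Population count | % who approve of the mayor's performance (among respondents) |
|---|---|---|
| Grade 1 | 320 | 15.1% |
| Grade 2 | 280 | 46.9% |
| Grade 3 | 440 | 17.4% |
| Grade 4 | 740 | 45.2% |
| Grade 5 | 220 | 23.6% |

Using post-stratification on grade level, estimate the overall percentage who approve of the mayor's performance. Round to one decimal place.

32.1%

Post-stratification weights by population share, not respondent share:
  Grade 1: (320/2,000) × 15.1 = 2.416
  Grade 2: (280/2,000) × 46.9 = 6.566
  Grade 3: (440/2,000) × 17.4 = 3.828
  Grade 4: (740/2,000) × 45.2 = 16.724
  Grade 5: (220/2,000) × 23.6 = 2.596
Post-stratified estimate = 32.13 → 32.1%.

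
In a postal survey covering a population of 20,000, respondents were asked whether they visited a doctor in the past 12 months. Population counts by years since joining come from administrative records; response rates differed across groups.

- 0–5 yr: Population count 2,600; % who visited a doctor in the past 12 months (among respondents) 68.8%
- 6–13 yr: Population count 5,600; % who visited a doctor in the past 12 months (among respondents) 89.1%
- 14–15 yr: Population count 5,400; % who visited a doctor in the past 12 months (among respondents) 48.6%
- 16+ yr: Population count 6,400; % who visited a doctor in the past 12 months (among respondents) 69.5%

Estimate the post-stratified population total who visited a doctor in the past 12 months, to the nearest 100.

Apply each group's respondent rate to its population count:
  0–5 yr: 2,600 × 68.8% = 1788.8
  6–13 yr: 5,600 × 89.1% = 4989.6
  14–15 yr: 5,400 × 48.6% = 2624.4
  16+ yr: 6,400 × 69.5% = 4448
Estimated total = 13850.8 → 13,900.

13,900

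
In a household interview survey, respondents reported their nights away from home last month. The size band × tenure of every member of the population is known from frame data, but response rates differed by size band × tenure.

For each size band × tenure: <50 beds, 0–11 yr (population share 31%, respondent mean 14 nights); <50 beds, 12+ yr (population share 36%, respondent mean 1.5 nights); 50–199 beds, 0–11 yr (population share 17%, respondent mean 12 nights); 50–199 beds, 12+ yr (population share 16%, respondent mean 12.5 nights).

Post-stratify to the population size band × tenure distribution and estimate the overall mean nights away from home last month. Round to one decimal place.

Post-stratification weights by population share, not respondent share:
  <50 beds, 0–11 yr: 0.31 × 14 = 4.34
  <50 beds, 12+ yr: 0.36 × 1.5 = 0.54
  50–199 beds, 0–11 yr: 0.17 × 12 = 2.04
  50–199 beds, 12+ yr: 0.16 × 12.5 = 2
Post-stratified estimate = 8.92 → 8.9.

8.9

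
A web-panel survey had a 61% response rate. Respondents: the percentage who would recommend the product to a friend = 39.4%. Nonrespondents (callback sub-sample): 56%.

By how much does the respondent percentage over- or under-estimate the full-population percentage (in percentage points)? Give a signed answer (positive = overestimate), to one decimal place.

-6.5 percentage points

Nonresponse fraction = 1 − 0.61 = 0.39.
Bias = (nonresponse fraction) × (respondent percentage − nonrespondent percentage)
     = 0.39 × (39.4 − 56) = 0.39 × -16.6 = -6.474.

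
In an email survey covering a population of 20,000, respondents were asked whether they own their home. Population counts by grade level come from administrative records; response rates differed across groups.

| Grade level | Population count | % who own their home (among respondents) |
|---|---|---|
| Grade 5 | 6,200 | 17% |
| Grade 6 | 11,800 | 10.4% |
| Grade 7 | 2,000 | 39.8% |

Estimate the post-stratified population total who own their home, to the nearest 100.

3,100

Each cell contributes its population count × the respondent rate:
  Grade 5: 6,200 × 17% = 1054
  Grade 6: 11,800 × 10.4% = 1227.2
  Grade 7: 2,000 × 39.8% = 796
Estimated total = 3077.2 → 3,100.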